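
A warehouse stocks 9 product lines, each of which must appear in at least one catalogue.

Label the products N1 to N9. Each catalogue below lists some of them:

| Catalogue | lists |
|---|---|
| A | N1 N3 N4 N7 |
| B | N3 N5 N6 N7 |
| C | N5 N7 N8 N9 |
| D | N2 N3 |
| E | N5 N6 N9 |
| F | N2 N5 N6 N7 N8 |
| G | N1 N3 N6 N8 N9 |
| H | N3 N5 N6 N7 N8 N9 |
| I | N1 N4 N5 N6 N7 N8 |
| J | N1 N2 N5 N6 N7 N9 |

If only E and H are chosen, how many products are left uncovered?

3

Union of E, H = {N3, N5, N6, N7, N8, N9}.
Not covered: N1, N2, N4 — 3 products.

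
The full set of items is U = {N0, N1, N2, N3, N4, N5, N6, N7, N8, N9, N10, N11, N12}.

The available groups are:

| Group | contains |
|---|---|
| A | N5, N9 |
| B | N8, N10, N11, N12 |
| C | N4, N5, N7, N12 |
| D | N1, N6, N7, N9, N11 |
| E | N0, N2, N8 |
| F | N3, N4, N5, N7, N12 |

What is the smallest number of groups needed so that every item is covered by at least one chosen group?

4

B and D and E and F together: B ∪ D ∪ E ∪ F = {N0, N1, N2, N3, N4, N5, N6, N7, N8, N9, N10, N11, N12} — every item is covered.
Only B contains N10, so B is forced; the remaining 9 items need at least 3 more groups (each remaining group adds at most 4) — so at least 4 groups are needed, and 4 is optimal.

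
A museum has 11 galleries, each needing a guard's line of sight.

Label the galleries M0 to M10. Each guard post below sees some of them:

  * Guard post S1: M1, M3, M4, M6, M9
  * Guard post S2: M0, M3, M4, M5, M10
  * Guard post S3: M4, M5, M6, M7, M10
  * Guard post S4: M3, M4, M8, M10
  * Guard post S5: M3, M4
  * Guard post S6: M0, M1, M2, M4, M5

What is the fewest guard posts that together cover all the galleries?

4

Take {S1, S3, S4, S6}. Their union is {M0, M1, M2, M3, M4, M5, M6, M7, M8, M9, M10}, which is all 11 galleries.
No 3 of the 6 guard posts cover everything (all 20 combinations miss at least one gallery), so 4 is optimal.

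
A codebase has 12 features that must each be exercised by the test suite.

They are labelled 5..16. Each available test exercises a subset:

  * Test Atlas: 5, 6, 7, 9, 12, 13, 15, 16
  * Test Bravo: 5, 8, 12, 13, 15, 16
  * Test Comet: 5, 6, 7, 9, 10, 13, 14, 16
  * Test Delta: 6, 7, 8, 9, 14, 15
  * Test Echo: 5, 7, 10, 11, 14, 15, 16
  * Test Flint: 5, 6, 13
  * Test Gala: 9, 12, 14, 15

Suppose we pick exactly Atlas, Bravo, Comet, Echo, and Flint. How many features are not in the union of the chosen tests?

Union of Atlas, Bravo, Comet, Echo, Flint = {5, 6, 7, 8, 9, 10, 11, 12, 13, 14, 15, 16} — that's every feature, so 0 are uncovered.

0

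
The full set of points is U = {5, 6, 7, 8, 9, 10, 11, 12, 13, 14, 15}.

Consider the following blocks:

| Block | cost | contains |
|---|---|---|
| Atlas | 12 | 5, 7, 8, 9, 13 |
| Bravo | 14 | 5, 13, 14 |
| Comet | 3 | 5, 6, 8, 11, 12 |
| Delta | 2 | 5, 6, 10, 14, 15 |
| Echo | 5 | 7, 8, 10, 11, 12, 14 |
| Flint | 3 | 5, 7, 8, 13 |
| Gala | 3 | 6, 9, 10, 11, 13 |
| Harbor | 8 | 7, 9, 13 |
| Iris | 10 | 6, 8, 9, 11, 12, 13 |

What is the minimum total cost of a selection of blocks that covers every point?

Delta, Echo, Gala together cover every point (Delta ∪ Echo ∪ Gala = {5, 6, 7, 8, 9, 10, 11, 12, 13, 14, 15}); total cost 2 + 5 + 3 = 10.
The greedy pick Delta, Comet, Flint, Gala costs 11; no covering selection beats 10.

10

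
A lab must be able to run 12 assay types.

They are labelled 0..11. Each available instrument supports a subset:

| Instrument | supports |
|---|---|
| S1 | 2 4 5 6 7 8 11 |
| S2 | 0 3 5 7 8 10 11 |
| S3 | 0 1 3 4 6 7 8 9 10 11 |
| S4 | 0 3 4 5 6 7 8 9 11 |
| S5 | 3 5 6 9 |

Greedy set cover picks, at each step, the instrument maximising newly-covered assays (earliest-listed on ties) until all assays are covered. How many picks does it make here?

Greedy: pick S3 (covers 10 new) → pick S1 (covers 2 new). Total picks: 2.

2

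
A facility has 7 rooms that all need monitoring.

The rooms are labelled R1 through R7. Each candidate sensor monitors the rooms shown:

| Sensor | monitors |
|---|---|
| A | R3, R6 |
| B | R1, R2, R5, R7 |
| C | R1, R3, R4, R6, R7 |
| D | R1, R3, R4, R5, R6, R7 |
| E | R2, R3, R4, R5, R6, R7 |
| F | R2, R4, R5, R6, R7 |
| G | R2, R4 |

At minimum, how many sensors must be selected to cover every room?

D and F together: D ∪ F = {R1, R2, R3, R4, R5, R6, R7} — every room is covered.
No single sensor has all 7 rooms (the largest, D, has 6), so 2 is optimal.

2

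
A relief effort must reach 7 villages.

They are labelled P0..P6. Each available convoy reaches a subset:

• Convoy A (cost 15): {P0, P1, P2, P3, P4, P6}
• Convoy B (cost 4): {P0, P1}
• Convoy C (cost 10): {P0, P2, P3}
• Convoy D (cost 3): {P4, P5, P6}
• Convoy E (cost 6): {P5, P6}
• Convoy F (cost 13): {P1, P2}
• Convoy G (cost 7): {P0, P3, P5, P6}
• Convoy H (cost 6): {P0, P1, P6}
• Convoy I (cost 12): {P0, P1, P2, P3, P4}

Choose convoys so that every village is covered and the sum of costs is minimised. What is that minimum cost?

15

D, I together cover every village (D ∪ I = {P0, P1, P2, P3, P4, P5, P6}); total cost 3 + 12 = 15.
The greedy pick D, B, C costs 17; no covering selection beats 15.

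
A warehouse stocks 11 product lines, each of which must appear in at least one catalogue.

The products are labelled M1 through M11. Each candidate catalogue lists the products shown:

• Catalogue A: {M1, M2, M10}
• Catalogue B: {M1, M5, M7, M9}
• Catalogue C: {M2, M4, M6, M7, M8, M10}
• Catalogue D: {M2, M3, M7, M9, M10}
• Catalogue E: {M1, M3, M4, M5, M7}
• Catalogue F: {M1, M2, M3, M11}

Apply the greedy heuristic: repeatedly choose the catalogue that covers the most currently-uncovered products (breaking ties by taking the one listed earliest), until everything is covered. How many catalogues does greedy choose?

3

Greedy: pick C (covers 6 new) → pick B (covers 3 new) → pick F (covers 2 new). Total picks: 3.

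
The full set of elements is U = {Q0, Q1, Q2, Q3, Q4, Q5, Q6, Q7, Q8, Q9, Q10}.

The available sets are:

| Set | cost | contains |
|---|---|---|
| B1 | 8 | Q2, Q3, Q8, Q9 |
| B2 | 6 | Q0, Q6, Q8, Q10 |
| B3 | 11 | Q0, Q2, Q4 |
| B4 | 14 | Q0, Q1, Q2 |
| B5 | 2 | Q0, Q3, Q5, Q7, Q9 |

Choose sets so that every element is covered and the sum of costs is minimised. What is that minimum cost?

33

B2, B3, B4, B5 together cover every element (B2 ∪ B3 ∪ B4 ∪ B5 = {Q0, Q1, Q2, Q3, Q4, Q5, Q6, Q7, Q8, Q9, Q10}); total cost 6 + 11 + 14 + 2 = 33.
No covering selection has total cost below 33.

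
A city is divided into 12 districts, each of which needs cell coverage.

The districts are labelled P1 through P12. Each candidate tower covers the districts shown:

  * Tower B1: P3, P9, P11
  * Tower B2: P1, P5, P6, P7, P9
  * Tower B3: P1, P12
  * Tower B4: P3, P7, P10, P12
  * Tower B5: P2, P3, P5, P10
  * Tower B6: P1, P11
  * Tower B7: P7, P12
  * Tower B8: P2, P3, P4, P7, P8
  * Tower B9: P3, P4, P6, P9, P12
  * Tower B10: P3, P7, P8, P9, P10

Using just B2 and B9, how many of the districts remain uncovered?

Union of B2, B9 = {P1, P3, P4, P5, P6, P7, P9, P12}.
Not covered: P2, P8, P10, P11 — 4 districts.

4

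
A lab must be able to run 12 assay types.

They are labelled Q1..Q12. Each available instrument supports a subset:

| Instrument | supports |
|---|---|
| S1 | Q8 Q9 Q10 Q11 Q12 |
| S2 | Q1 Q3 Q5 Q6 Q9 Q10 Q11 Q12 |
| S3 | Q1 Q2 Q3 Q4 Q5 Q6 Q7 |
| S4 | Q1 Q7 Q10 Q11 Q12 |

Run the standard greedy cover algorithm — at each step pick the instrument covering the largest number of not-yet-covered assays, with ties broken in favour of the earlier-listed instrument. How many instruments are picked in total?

3

Greedy: pick S2 (covers 8 new) → pick S3 (covers 3 new) → pick S1 (covers 1 new). Total picks: 3.
(The true minimum cover uses only 2 instruments, so greedy is not optimal here.)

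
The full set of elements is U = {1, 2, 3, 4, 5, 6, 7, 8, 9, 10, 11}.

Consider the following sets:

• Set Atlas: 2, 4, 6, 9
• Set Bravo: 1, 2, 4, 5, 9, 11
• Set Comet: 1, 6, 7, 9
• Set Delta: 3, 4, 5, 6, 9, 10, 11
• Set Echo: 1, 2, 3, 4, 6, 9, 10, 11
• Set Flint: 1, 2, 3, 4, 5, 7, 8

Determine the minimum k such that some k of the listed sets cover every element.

Take {Delta, Flint}. Their union is {1, 2, 3, 4, 5, 6, 7, 8, 9, 10, 11}, which is all 11 elements.
No single set has all 11 elements (the largest, Echo, has 8), so 2 is optimal.

2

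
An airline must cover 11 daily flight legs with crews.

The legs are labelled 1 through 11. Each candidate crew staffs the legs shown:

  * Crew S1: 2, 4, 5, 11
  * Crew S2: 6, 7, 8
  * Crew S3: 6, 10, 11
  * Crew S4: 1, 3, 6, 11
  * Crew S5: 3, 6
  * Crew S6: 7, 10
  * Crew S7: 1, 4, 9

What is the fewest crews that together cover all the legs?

5

Take {S1, S2, S5, S6, S7}. Their union is {1, 2, 3, 4, 5, 6, 7, 8, 9, 10, 11}, which is all 11 legs.
No 4 of the 7 crews cover everything (all 35 combinations miss at least one leg), so 5 is optimal.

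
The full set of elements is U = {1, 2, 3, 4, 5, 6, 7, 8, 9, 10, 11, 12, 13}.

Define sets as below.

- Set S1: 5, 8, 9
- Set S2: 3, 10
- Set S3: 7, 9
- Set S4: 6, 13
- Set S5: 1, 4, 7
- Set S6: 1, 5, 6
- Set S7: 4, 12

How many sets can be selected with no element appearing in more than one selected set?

4

S2, S3, S4, S7 are pairwise disjoint (S2={3,10}; S3={7,9}; S4={6,13}; S7={4,12}).
Every remaining set overlaps one of these, and no 5 of the listed sets are pairwise disjoint, so 4 is the maximum.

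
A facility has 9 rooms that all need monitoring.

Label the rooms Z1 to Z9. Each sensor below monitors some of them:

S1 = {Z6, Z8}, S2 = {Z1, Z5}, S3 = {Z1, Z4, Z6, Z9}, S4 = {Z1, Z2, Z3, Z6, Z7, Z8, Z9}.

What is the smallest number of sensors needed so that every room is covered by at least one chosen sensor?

3

S2 and S3 and S4 together: S2 ∪ S3 ∪ S4 = {Z1, Z2, Z3, Z4, Z5, Z6, Z7, Z8, Z9} — every room is covered.
Only S4 contains Z2, so S4 is forced; the remaining 2 rooms need at least 2 more sensors (each remaining sensor adds at most 1) — so at least 3 sensors are needed, and 3 is optimal.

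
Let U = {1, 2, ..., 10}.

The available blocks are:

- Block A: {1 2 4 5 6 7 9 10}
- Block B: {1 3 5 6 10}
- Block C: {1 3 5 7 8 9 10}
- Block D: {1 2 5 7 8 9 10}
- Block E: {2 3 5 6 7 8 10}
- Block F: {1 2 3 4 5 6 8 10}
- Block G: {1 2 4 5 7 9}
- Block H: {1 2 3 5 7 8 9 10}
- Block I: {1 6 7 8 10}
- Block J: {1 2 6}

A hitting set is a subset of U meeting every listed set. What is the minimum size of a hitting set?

2

T = {2, 10} meets every block (each contains at least one member of T), and |T| = 2.
No single item lies in every block, so at least 2 are needed and 2 is optimal.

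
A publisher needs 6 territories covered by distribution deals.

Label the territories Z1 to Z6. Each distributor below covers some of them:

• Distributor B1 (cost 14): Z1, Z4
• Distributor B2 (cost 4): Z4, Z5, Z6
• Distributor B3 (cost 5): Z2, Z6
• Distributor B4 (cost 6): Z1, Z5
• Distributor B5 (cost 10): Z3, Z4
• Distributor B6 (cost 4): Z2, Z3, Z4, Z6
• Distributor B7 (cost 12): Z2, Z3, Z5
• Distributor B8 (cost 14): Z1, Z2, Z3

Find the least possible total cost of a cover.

10

B4, B6 together cover every territory (B4 ∪ B6 = {Z1, Z2, Z3, Z4, Z5, Z6}); total cost 6 + 4 = 10.
No covering selection has total cost below 10.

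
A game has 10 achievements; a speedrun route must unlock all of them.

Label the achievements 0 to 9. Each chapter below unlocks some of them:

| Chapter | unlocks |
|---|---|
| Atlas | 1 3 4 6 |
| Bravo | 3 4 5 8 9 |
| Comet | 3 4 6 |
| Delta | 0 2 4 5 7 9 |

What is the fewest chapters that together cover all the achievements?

Atlas and Bravo and Delta together: Atlas ∪ Bravo ∪ Delta = {0, 1, 2, 3, 4, 5, 6, 7, 8, 9} — every achievement is covered.
Only Delta contains 0, so Delta is forced; the remaining 4 achievements need at least 2 more chapters (each remaining chapter adds at most 3) — so at least 3 chapters are needed, and 3 is optimal.

3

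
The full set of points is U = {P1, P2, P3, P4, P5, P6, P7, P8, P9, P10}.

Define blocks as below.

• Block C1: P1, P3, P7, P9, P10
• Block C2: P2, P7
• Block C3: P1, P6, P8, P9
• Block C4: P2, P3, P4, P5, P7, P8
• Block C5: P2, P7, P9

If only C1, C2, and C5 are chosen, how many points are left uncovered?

4

Union of C1, C2, C5 = {P1, P2, P3, P7, P9, P10}.
Not covered: P4, P5, P6, P8 — 4 points.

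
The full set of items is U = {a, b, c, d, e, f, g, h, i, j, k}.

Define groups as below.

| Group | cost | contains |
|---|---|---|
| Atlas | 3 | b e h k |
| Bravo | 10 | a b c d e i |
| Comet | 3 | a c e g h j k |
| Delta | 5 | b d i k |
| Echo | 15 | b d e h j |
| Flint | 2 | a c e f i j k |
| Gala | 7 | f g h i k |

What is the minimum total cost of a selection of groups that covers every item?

Comet, Delta, Flint together cover every item (Comet ∪ Delta ∪ Flint = {a, b, c, d, e, f, g, h, i, j, k}); total cost 3 + 5 + 2 = 10.
The greedy pick Flint, Atlas, Comet, Delta costs 13; no covering selection beats 10.

10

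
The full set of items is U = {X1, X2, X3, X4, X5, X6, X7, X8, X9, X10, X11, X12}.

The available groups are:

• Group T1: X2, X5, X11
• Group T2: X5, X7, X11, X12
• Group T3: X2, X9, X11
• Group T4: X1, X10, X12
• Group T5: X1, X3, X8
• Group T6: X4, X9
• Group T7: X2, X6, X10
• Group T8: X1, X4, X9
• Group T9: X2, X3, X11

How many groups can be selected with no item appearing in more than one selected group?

4

T2, T5, T6, T7 are pairwise disjoint (T2={X5,X7,X11,X12}; T5={X1,X3,X8}; T6={X4,X9}; T7={X2,X6,X10}).
Every remaining group overlaps one of these, and no 5 of the listed groups are pairwise disjoint, so 4 is the maximum.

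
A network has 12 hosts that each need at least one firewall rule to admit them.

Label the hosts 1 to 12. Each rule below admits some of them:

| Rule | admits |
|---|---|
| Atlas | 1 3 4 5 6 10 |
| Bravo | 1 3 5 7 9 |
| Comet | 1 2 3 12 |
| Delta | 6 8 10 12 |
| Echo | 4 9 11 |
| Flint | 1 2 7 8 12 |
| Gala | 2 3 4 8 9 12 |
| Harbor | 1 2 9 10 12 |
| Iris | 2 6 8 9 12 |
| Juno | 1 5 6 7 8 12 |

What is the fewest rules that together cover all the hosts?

3

Take {Atlas, Echo, Flint}. Their union is {1, 2, 3, 4, 5, 6, 7, 8, 9, 10, 11, 12}, which is all 12 hosts.
Only Echo contains 11, so Echo is forced; the remaining 9 hosts need at least 2 more rules (each remaining rule adds at most 6) — so at least 3 rules are needed, and 3 is optimal.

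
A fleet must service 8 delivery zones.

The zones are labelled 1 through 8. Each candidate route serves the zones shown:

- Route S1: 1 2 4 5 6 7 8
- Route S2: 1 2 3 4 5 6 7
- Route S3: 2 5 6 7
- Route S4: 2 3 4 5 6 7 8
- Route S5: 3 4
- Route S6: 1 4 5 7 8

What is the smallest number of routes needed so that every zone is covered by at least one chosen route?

2

Take {S1, S2}. Their union is {1, 2, 3, 4, 5, 6, 7, 8}, which is all 8 zones.
No single route has all 8 zones (the largest, S1, has 7), so 2 is optimal.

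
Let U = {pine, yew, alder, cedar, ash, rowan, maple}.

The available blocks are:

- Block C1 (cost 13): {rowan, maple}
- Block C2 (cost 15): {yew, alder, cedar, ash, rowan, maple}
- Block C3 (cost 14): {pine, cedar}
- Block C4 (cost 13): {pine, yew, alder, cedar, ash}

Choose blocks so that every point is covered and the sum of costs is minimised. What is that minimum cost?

C1, C4 together cover every point (C1 ∪ C4 = {pine, yew, alder, cedar, ash, rowan, maple}); total cost 13 + 13 = 26.
The greedy pick C2, C4 costs 28; no covering selection beats 26.

26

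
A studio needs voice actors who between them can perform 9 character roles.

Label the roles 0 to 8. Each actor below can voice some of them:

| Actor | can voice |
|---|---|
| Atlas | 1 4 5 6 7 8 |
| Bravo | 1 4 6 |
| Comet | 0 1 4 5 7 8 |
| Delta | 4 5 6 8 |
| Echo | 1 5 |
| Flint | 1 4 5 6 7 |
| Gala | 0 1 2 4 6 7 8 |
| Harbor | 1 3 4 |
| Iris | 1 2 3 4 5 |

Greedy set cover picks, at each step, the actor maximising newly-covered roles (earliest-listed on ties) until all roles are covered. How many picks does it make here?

2

Greedy: pick Gala (covers 7 new) → pick Iris (covers 2 new). Total picks: 2.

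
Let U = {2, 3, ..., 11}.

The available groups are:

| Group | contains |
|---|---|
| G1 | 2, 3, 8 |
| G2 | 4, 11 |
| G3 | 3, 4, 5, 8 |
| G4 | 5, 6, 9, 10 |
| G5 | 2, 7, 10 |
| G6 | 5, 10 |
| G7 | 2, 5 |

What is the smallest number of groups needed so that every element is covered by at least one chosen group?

4

Take {G1, G2, G4, G5}. Their union is {2, 3, 4, 5, 6, 7, 8, 9, 10, 11}, which is all 10 elements.
No 3 of the 7 groups cover everything (all 35 combinations miss at least one element), so 4 is optimal.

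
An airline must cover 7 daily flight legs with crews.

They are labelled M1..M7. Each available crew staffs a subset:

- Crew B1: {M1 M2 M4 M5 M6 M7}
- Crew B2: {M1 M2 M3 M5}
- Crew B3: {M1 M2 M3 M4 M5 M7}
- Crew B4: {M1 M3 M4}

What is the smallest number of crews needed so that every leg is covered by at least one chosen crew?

2

Take {B1, B2}. Their union is {M1, M2, M3, M4, M5, M6, M7}, which is all 7 legs.
No single crew has all 7 legs (the largest, B1, has 6), so 2 is optimal.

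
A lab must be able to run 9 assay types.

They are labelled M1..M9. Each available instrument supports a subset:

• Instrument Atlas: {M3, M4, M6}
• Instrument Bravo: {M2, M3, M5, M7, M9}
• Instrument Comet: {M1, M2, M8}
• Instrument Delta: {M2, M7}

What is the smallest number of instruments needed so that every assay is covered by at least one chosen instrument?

3

Atlas and Bravo and Comet together: Atlas ∪ Bravo ∪ Comet = {M1, M2, M3, M4, M5, M6, M7, M8, M9} — every assay is covered.
Only Comet contains M1, so Comet is forced; the remaining 6 assays need at least 2 more instruments (each remaining instrument adds at most 4) — so at least 3 instruments are needed, and 3 is optimal.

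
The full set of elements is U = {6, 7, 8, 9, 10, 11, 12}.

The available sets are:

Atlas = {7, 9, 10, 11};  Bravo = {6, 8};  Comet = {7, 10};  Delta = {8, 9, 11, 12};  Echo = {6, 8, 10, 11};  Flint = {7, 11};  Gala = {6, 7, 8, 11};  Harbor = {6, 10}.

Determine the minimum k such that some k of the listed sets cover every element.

3

Delta, Gala, and Harbor cover everything between them: the union {6, 7, 8, 9, 10, 11, 12} is all of U.
Only Delta contains 12, so Delta is forced; the remaining 3 elements need at least 2 more sets (each remaining set adds at most 2) — so at least 3 sets are needed, and 3 is optimal.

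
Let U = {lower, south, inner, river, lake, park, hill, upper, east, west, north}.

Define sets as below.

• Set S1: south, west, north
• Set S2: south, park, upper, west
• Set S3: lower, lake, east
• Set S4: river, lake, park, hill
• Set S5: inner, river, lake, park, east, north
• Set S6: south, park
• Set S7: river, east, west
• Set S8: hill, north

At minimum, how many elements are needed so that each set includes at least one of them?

Take H = {park, east, north}. Each listed set contains at least one of these, so H is a hitting set of size 3.
The sets S6, S7, S8 are pairwise disjoint, so any hitting set needs a separate element for each — at least 3. Hence 3 is optimal.

3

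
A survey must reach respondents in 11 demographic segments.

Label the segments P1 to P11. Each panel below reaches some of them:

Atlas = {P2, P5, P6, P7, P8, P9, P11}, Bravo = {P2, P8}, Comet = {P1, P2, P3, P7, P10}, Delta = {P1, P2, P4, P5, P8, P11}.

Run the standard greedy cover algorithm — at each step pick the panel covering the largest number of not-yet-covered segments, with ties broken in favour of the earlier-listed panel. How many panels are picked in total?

3

Greedy: pick Atlas (covers 7 new) → pick Comet (covers 3 new) → pick Delta (covers 1 new). Total picks: 3.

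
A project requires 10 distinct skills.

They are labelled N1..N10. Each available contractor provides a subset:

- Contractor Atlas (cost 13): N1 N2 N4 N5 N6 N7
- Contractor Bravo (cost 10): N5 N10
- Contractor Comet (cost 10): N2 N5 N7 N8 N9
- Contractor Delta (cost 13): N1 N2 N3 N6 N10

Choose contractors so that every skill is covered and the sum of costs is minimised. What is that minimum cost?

36

Atlas, Comet, Delta together cover every skill (Atlas ∪ Comet ∪ Delta = {N1, N2, N3, N4, N5, N6, N7, N8, N9, N10}); total cost 13 + 10 + 13 = 36.
No covering selection has total cost below 36.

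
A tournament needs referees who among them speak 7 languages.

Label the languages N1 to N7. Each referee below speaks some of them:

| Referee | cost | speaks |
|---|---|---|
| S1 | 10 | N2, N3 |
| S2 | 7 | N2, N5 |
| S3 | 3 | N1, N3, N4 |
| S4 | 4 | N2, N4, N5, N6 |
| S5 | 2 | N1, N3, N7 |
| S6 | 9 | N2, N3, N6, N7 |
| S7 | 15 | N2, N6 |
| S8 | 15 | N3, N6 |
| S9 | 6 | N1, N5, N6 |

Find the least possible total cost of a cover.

6

S4, S5 together cover every language (S4 ∪ S5 = {N1, N2, N3, N4, N5, N6, N7}); total cost 4 + 2 = 6.
No covering selection has total cost below 6.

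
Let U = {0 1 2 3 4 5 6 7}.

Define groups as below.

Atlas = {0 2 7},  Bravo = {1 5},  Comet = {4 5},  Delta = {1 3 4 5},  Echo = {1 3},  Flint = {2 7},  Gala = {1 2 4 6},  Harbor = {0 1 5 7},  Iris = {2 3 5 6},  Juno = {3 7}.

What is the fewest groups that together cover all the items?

Gala, Harbor, and Iris cover everything between them: the union {0, 1, 2, 3, 4, 5, 6, 7} is all of U.
No 2 of the 10 groups cover everything (all 45 combinations miss at least one item), so 3 is optimal.

3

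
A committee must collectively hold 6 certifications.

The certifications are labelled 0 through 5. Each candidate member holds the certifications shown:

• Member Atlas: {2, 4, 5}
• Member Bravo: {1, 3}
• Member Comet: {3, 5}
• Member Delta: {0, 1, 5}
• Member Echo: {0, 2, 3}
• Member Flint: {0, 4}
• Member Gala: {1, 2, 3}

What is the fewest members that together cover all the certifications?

3

Take {Atlas, Comet, Delta}. Their union is {0, 1, 2, 3, 4, 5}, which is all 6 certifications.
No 2 of the 7 members cover everything (all 21 combinations miss at least one certification), so 3 is optimal.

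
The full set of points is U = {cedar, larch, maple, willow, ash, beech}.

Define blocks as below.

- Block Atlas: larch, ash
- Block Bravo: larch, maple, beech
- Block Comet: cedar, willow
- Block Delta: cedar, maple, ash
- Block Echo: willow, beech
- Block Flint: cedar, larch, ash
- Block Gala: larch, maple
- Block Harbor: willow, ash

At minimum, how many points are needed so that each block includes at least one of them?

The 3 points {larch, maple, willow} hit every block.
No choice of 2 points meets every block, so 3 is the minimum.

3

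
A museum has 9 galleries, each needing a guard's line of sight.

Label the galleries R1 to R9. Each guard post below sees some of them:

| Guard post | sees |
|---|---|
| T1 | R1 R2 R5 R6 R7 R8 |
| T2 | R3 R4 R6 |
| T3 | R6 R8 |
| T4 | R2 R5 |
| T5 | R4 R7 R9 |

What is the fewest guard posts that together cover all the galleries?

Take {T1, T2, T5}. Their union is {R1, R2, R3, R4, R5, R6, R7, R8, R9}, which is all 9 galleries.
Only T1 contains R1, so T1 is forced; the remaining 3 galleries need at least 2 more guard posts (each remaining guard post adds at most 2) — so at least 3 guard posts are needed, and 3 is optimal.

3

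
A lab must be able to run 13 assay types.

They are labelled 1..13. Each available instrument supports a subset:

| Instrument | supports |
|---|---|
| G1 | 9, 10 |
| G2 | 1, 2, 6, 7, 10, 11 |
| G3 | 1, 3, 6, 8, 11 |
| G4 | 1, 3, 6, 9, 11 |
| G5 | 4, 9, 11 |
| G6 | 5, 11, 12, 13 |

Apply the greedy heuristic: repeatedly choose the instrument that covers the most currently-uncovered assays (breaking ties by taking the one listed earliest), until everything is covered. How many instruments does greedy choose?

Greedy: pick G2 (covers 6 new) → pick G6 (covers 3 new) → pick G3 (covers 2 new) → pick G5 (covers 2 new). Total picks: 4.

4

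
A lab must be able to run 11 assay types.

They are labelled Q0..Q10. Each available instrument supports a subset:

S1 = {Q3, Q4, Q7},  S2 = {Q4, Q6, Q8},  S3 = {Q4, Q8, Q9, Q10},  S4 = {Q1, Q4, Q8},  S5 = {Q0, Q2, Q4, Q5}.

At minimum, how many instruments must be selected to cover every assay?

Take {S1, S2, S3, S4, S5}. Their union is {Q0, Q1, Q2, Q3, Q4, Q5, Q6, Q7, Q8, Q9, Q10}, which is all 11 assays.
No 4 of the 5 instruments cover everything (all 5 combinations miss at least one assay), so 5 is optimal.

5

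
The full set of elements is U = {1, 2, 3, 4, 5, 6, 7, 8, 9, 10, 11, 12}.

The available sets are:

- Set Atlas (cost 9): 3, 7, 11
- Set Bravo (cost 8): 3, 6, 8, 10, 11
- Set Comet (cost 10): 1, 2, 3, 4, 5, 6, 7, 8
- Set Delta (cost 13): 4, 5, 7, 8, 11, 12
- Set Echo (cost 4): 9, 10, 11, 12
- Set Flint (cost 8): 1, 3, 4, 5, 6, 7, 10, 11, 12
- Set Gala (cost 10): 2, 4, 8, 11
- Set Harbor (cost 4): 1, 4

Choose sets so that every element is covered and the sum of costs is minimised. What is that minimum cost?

Comet, Echo together cover every element (Comet ∪ Echo = {1, 2, 3, 4, 5, 6, 7, 8, 9, 10, 11, 12}); total cost 10 + 4 = 14.
The greedy pick Flint, Echo, Comet costs 22; no covering selection beats 14.

14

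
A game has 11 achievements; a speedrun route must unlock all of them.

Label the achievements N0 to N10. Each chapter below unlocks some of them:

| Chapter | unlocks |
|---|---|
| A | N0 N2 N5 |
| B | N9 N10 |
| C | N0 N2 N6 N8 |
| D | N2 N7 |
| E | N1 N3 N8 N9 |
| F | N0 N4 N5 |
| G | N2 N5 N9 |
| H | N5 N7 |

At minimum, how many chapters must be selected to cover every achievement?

5

Take {B, C, E, F, H}. Their union is {N0, N1, N2, N3, N4, N5, N6, N7, N8, N9, N10}, which is all 11 achievements.
No 4 of the 8 chapters cover everything (all 70 combinations miss at least one achievement), so 5 is optimal.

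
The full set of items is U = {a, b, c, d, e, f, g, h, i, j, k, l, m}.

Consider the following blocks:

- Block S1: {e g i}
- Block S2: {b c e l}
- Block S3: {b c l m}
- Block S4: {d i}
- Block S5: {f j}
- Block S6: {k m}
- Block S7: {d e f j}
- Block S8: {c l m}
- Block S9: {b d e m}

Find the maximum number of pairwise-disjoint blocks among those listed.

4

S2, S4, S5, S6 are pairwise disjoint (S2={b,c,e,l}; S4={d,i}; S5={f,j}; S6={k,m}).
Every remaining block overlaps one of these, and no 5 of the listed blocks are pairwise disjoint, so 4 is the maximum.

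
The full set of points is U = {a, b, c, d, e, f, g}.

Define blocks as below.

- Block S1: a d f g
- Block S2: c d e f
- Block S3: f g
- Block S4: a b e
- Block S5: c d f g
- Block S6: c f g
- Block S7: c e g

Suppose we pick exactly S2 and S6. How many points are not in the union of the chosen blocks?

Union of S2, S6 = {c, d, e, f, g}.
Not covered: a, b — 2 points.

2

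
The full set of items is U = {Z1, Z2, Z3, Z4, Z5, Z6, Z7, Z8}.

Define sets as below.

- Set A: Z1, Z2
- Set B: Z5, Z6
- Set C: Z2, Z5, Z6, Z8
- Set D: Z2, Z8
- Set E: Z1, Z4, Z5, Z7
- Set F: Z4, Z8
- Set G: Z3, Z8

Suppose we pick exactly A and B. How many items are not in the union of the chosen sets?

Union of A, B = {Z1, Z2, Z5, Z6}.
Not covered: Z3, Z4, Z7, Z8 — 4 items.

4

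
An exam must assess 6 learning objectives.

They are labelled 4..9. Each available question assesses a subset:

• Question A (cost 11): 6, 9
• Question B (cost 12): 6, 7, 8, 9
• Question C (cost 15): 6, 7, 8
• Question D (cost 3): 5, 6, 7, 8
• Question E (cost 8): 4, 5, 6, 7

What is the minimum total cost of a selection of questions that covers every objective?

B, E together cover every objective (B ∪ E = {4, 5, 6, 7, 8, 9}); total cost 12 + 8 = 20.
The greedy pick D, E, A costs 22; no covering selection beats 20.

20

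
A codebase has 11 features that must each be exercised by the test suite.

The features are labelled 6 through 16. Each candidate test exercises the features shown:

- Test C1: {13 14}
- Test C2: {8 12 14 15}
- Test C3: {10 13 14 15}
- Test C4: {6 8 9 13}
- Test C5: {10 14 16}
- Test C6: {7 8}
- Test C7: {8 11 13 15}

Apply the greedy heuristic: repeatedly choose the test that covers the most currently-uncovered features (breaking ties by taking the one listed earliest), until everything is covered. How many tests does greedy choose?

Greedy: pick C2 (covers 4 new) → pick C4 (covers 3 new) → pick C5 (covers 2 new) → pick C6 (covers 1 new) → pick C7 (covers 1 new). Total picks: 5.

5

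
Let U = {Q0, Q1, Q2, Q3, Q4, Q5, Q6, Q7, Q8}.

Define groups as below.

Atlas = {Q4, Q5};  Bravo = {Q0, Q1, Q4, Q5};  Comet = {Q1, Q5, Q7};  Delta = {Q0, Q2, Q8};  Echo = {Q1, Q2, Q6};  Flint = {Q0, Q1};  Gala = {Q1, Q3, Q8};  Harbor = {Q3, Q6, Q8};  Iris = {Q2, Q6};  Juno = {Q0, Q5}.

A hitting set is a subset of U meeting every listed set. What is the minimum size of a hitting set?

4

Take H = {Q0, Q5, Q6, Q8}. Each listed group contains at least one of these, so H is a hitting set of size 4.
No choice of 3 elements meets every group, so 4 is the minimum.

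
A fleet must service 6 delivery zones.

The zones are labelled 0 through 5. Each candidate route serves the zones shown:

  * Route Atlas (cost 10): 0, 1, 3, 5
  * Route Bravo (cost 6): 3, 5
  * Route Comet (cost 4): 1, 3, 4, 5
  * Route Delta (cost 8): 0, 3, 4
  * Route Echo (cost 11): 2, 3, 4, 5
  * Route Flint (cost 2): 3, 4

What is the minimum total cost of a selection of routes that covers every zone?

21

Atlas, Echo together cover every zone (Atlas ∪ Echo = {0, 1, 2, 3, 4, 5}); total cost 10 + 11 = 21.
The greedy pick Comet, Delta, Echo costs 23; no covering selection beats 21.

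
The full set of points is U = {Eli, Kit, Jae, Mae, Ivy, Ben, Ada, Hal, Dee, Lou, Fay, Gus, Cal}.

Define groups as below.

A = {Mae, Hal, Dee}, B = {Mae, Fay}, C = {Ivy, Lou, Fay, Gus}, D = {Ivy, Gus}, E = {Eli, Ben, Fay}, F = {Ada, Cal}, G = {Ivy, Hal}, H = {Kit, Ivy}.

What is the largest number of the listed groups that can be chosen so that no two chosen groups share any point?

A, E, F, H are pairwise disjoint (A={Mae,Hal,Dee}; E={Eli,Ben,Fay}; F={Ada,Cal}; H={Kit,Ivy}).
Every remaining group overlaps one of these, and no 5 of the listed groups are pairwise disjoint, so 4 is the maximum.

4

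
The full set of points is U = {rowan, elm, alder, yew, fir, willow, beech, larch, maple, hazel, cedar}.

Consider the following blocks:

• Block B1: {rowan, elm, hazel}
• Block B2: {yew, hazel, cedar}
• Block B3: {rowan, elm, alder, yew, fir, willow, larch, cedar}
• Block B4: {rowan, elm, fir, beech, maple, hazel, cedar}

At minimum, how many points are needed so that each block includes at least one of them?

2

H = {alder, hazel} meets every block (each contains at least one member of H), and |H| = 2.
No single point lies in every block, so at least 2 are needed and 2 is optimal.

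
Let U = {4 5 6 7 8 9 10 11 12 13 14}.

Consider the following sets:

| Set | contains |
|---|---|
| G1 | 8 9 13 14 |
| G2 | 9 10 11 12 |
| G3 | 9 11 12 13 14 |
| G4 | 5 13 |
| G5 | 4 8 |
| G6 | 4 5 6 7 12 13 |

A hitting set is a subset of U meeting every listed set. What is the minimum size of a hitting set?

The 3 points {4, 12, 13} hit every set.
The sets G2, G4, G5 are pairwise disjoint, so any hitting set needs a separate point for each — at least 3. Hence 3 is optimal.

3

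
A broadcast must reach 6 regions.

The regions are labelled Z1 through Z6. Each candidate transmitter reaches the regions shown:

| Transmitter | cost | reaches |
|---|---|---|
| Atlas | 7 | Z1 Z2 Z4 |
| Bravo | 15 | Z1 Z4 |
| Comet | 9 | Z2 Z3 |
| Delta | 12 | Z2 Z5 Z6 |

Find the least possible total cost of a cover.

Atlas, Comet, Delta together cover every region (Atlas ∪ Comet ∪ Delta = {Z1, Z2, Z3, Z4, Z5, Z6}); total cost 7 + 9 + 12 = 28.
No covering selection has total cost below 28.

28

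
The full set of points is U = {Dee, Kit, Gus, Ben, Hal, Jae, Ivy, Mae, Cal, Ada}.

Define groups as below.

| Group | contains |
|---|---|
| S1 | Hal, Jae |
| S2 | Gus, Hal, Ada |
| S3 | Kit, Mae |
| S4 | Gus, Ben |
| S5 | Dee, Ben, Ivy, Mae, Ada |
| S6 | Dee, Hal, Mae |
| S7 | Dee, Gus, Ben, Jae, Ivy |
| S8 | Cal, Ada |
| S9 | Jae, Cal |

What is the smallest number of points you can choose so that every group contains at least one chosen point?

4

H = {Kit, Ben, Hal, Cal} meets every group (each contains at least one member of H), and |H| = 4.
The groups S1, S3, S4, S8 are pairwise disjoint, so any hitting set needs a separate point for each — at least 4. Hence 4 is optimal.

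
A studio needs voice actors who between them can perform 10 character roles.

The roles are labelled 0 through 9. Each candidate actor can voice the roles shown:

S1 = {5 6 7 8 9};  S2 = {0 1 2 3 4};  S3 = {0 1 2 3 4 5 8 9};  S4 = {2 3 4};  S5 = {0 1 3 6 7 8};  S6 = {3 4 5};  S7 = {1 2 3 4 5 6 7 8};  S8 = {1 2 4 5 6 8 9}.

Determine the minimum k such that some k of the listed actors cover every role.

Take {S5, S8}. Their union is {0, 1, 2, 3, 4, 5, 6, 7, 8, 9}, which is all 10 roles.
No single actor has all 10 roles (the largest, S3, has 8), so 2 is optimal.

2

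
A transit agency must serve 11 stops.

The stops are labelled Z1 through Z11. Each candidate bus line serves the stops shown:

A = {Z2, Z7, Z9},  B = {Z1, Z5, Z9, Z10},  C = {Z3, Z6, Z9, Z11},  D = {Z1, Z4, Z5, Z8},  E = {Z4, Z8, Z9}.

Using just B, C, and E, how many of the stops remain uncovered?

Union of B, C, E = {Z1, Z3, Z4, Z5, Z6, Z8, Z9, Z10, Z11}.
Not covered: Z2, Z7 — 2 stops.

2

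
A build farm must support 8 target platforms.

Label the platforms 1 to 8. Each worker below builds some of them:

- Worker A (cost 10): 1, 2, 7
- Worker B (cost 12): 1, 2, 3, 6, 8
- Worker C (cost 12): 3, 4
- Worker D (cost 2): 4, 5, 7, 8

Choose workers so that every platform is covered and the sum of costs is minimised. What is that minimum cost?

B, D together cover every platform (B ∪ D = {1, 2, 3, 4, 5, 6, 7, 8}); total cost 12 + 2 = 14.
No covering selection has total cost below 14.

14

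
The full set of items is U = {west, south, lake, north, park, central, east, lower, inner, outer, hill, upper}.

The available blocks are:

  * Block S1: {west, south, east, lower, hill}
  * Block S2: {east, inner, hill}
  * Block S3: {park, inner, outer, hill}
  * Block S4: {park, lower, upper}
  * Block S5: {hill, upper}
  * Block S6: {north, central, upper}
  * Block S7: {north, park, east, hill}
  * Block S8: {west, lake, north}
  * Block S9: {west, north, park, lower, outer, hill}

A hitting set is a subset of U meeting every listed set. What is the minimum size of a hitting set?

Take H = {lake, hill, upper}. Each listed block contains at least one of these, so H is a hitting set of size 3.
The blocks S2, S4, S8 are pairwise disjoint, so any hitting set needs a separate item for each — at least 3. Hence 3 is optimal.

3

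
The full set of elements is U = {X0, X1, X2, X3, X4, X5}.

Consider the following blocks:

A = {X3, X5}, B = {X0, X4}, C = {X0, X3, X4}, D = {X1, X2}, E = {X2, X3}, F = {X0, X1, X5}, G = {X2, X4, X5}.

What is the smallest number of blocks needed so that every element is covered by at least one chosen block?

3

C, D, and G cover everything between them: the union {X0, X1, X2, X3, X4, X5} is all of U.
No 2 of the 7 blocks cover everything (all 21 combinations miss at least one element), so 3 is optimal.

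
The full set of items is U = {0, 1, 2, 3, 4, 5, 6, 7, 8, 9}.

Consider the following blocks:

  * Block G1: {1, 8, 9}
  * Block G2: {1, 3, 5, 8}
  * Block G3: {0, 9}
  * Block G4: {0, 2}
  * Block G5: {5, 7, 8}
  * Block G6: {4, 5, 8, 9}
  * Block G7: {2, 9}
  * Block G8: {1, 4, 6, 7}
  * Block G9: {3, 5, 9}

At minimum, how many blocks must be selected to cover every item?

G4 and G6 and G8 and G9 together: G4 ∪ G6 ∪ G8 ∪ G9 = {0, 1, 2, 3, 4, 5, 6, 7, 8, 9} — every item is covered.
No 3 of the 9 blocks cover everything (all 84 combinations miss at least one item), so 4 is optimal.

4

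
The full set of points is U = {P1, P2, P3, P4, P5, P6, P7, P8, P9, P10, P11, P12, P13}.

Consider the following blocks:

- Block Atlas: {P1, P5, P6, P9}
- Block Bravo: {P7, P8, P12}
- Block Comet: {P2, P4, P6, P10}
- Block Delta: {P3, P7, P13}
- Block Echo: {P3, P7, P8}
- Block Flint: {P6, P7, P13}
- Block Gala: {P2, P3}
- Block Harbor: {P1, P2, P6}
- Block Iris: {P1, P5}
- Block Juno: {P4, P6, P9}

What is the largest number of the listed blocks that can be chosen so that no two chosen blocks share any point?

4

Bravo, Gala, Iris, Juno are pairwise disjoint (Bravo={P7,P8,P12}; Gala={P2,P3}; Iris={P1,P5}; Juno={P4,P6,P9}).
Every remaining block overlaps one of these, and no 5 of the listed blocks are pairwise disjoint, so 4 is the maximum.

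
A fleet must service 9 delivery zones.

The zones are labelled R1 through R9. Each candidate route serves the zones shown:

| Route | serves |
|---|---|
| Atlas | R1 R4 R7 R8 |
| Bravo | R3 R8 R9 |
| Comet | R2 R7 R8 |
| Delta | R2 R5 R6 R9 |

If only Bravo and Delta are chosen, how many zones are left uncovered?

Union of Bravo, Delta = {R2, R3, R5, R6, R8, R9}.
Not covered: R1, R4, R7 — 3 zones.

3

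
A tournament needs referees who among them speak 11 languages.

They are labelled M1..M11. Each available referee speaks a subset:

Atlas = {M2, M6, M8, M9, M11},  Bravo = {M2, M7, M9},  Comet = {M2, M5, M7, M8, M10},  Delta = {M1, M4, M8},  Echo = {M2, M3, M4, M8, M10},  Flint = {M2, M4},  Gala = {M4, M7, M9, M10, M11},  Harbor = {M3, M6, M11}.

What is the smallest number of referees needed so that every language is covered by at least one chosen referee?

Take {Atlas, Comet, Delta, Harbor}. Their union is {M1, M2, M3, M4, M5, M6, M7, M8, M9, M10, M11}, which is all 11 languages.
No 3 of the 8 referees cover everything (all 56 combinations miss at least one language), so 4 is optimal.

4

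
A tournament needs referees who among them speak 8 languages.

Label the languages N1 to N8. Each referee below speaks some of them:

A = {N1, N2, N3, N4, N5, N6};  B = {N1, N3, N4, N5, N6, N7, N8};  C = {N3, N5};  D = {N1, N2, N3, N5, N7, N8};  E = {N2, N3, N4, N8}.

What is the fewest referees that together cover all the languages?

B and D together: B ∪ D = {N1, N2, N3, N4, N5, N6, N7, N8} — every language is covered.
No single referee has all 8 languages (the largest, B, has 7), so 2 is optimal.

2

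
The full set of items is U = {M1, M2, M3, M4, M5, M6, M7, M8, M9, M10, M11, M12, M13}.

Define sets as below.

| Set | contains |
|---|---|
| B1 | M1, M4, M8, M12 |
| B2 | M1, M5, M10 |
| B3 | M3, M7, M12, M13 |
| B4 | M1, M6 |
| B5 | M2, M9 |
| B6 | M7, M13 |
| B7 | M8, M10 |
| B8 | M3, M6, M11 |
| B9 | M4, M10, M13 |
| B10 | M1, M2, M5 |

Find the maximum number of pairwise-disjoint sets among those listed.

B3, B4, B5, B7 are pairwise disjoint (B3={M3,M7,M12,M13}; B4={M1,M6}; B5={M2,M9}; B7={M8,M10}).
Every remaining set overlaps one of these, and no 5 of the listed sets are pairwise disjoint, so 4 is the maximum.

4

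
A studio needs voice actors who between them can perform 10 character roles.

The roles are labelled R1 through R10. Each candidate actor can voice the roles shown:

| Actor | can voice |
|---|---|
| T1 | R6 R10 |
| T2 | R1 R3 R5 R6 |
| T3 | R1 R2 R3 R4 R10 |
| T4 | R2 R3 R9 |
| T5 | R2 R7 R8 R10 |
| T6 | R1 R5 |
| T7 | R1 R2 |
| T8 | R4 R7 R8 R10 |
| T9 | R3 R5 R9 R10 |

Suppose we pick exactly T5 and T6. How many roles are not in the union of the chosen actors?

4

Union of T5, T6 = {R1, R2, R5, R7, R8, R10}.
Not covered: R3, R4, R6, R9 — 4 roles.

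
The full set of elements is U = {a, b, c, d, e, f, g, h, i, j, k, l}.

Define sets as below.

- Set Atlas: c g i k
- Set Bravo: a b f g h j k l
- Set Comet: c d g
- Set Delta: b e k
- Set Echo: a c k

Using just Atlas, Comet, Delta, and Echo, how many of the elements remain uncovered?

Union of Atlas, Comet, Delta, Echo = {a, b, c, d, e, g, i, k}.
Not covered: f, h, j, l — 4 elements.

4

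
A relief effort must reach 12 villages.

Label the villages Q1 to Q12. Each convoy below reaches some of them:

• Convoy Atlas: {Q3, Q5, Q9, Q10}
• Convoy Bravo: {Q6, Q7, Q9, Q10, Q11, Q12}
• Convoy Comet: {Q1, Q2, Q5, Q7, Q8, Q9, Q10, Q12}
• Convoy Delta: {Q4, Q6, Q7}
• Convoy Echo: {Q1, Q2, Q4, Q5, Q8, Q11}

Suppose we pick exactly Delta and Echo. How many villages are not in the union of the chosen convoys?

4

Union of Delta, Echo = {Q1, Q2, Q4, Q5, Q6, Q7, Q8, Q11}.
Not covered: Q3, Q9, Q10, Q12 — 4 villages.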